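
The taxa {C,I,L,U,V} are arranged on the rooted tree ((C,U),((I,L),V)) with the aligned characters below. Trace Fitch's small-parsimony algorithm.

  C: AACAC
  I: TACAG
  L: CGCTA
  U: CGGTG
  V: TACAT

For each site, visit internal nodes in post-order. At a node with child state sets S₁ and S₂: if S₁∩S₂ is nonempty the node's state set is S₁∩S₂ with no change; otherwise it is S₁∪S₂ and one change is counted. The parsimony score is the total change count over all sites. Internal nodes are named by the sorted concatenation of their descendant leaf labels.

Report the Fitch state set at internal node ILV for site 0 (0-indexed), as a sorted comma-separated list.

T

site 0, node CU: C={A} ∪ U={C} → {A,C} (+1)
site 0, node IL: I={T} ∪ L={C} → {C,T} (+1)
site 0, node ILV: IL={C,T} ∩ V={T} → {T} (+0)
site 0, node CILUV: CU={A,C} ∪ ILV={T} → {A,C,T} (+1)
site 1, node CU: C={A} ∪ U={G} → {A,G} (+1)
site 1, node IL: I={A} ∪ L={G} → {A,G} (+1)
site 1, node ILV: IL={A,G} ∩ V={A} → {A} (+0)
site 1, node CILUV: CU={A,G} ∩ ILV={A} → {A} (+0)
site 2, node CU: C={C} ∪ U={G} → {C,G} (+1)
site 2, node IL: I={C} ∩ L={C} → {C} (+0)
site 2, node ILV: IL={C} ∩ V={C} → {C} (+0)
site 2, node CILUV: CU={C,G} ∩ ILV={C} → {C} (+0)
site 3, node CU: C={A} ∪ U={T} → {A,T} (+1)
site 3, node IL: I={A} ∪ L={T} → {A,T} (+1)
site 3, node ILV: IL={A,T} ∩ V={A} → {A} (+0)
site 3, node CILUV: CU={A,T} ∩ ILV={A} → {A} (+0)
site 4, node CU: C={C} ∪ U={G} → {C,G} (+1)
site 4, node IL: I={G} ∪ L={A} → {A,G} (+1)
site 4, node ILV: IL={A,G} ∪ V={T} → {A,G,T} (+1)
site 4, node CILUV: CU={C,G} ∩ ILV={A,G,T} → {G} (+0)
per-site changes: [3, 2, 1, 2, 3]; total = 11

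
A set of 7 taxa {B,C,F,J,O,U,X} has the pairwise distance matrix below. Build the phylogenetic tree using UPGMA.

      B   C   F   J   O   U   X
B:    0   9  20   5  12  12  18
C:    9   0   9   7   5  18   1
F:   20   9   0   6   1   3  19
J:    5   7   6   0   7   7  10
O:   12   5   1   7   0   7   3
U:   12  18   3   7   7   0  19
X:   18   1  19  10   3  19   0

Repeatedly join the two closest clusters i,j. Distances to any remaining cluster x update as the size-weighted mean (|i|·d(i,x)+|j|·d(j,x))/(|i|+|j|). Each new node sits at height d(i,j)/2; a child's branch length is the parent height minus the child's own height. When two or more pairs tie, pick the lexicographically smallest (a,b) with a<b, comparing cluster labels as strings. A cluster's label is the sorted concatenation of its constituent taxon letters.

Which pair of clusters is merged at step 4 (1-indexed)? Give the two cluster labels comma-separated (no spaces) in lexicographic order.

iteration 1: select C,X (d=1); attach at lengths (1/2, 1/2); label the merged cluster CX
  updated: d(B,CX)=27/2, d(CX,F)=14, d(CX,J)=17/2, d(CX,O)=4, d(CX,U)=37/2
iteration 2: select F,O (d=1); attach at lengths (1/2, 1/2); label the merged cluster FO
  updated: d(B,FO)=16, d(CX,FO)=9, d(FO,J)=13/2, d(FO,U)=5
iteration 3: select B,J (d=5); attach at lengths (5/2, 5/2); label the merged cluster BJ
  updated: d(BJ,CX)=11, d(BJ,FO)=45/4, d(BJ,U)=19/2
iteration 4: select FO,U (d=5); attach at lengths (2, 5/2); label the merged cluster FOU
  updated: d(BJ,FOU)=32/3, d(CX,FOU)=73/6
iteration 5: select BJ,FOU (d=32/3); attach at lengths (17/6, 17/6); label the merged cluster BFJOU
  updated: d(BFJOU,CX)=117/10
iteration 6: select BFJOU,CX (d=117/10); attach at lengths (31/60, 107/20); label the merged cluster BCFJOUX
final tree: (((B:5/2,J:5/2):17/6,((F:1/2,O:1/2):2,U:5/2):17/6):31/60,(C:1/2,X:1/2):107/20)
total length: 691/30

FO,U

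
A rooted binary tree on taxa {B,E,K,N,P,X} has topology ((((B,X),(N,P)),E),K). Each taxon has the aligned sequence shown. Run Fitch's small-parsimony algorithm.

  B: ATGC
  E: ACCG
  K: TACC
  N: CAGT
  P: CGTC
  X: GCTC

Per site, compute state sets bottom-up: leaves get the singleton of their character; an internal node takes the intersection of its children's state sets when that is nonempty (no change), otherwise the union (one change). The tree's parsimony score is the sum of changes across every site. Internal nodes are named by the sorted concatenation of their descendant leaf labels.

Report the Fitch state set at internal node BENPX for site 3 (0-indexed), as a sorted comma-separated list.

C,G

site 0, node BX: B={A} ∪ X={G} → {A,G} (+1)
site 0, node NP: N={C} ∩ P={C} → {C} (+0)
site 0, node BNPX: BX={A,G} ∪ NP={C} → {A,C,G} (+1)
site 0, node BENPX: BNPX={A,C,G} ∩ E={A} → {A} (+0)
site 0, node BEKNPX: BENPX={A} ∪ K={T} → {A,T} (+1)
site 1, node BX: B={T} ∪ X={C} → {C,T} (+1)
site 1, node NP: N={A} ∪ P={G} → {A,G} (+1)
site 1, node BNPX: BX={C,T} ∪ NP={A,G} → {A,C,G,T} (+1)
site 1, node BENPX: BNPX={A,C,G,T} ∩ E={C} → {C} (+0)
site 1, node BEKNPX: BENPX={C} ∪ K={A} → {A,C} (+1)
site 2, node BX: B={G} ∪ X={T} → {G,T} (+1)
site 2, node NP: N={G} ∪ P={T} → {G,T} (+1)
site 2, node BNPX: BX={G,T} ∩ NP={G,T} → {G,T} (+0)
site 2, node BENPX: BNPX={G,T} ∪ E={C} → {C,G,T} (+1)
site 2, node BEKNPX: BENPX={C,G,T} ∩ K={C} → {C} (+0)
site 3, node BX: B={C} ∩ X={C} → {C} (+0)
site 3, node NP: N={T} ∪ P={C} → {C,T} (+1)
site 3, node BNPX: BX={C} ∩ NP={C,T} → {C} (+0)
site 3, node BENPX: BNPX={C} ∪ E={G} → {C,G} (+1)
site 3, node BEKNPX: BENPX={C,G} ∩ K={C} → {C} (+0)
per-site changes: [3, 4, 3, 2]; total = 12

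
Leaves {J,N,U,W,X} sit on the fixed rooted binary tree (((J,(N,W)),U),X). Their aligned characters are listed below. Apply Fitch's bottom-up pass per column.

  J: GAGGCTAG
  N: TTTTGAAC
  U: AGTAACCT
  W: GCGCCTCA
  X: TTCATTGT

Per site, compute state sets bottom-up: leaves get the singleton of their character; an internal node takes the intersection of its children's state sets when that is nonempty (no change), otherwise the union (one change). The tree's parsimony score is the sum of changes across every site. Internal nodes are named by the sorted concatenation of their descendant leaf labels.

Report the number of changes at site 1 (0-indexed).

3

[col 0] NW: children N:{T}, W:{G} ∪→ {G,T}; cost 1
[col 0] JNW: children J:{G}, NW:{G,T} ∩→ {G}; cost 0
[col 0] JNUW: children JNW:{G}, U:{A} ∪→ {A,G}; cost 1
[col 0] JNUWX: children JNUW:{A,G}, X:{T} ∪→ {A,G,T}; cost 1
[col 1] NW: children N:{T}, W:{C} ∪→ {C,T}; cost 1
[col 1] JNW: children J:{A}, NW:{C,T} ∪→ {A,C,T}; cost 1
[col 1] JNUW: children JNW:{A,C,T}, U:{G} ∪→ {A,C,G,T}; cost 1
[col 1] JNUWX: children JNUW:{A,C,G,T}, X:{T} ∩→ {T}; cost 0
[col 2] NW: children N:{T}, W:{G} ∪→ {G,T}; cost 1
[col 2] JNW: children J:{G}, NW:{G,T} ∩→ {G}; cost 0
[col 2] JNUW: children JNW:{G}, U:{T} ∪→ {G,T}; cost 1
[col 2] JNUWX: children JNUW:{G,T}, X:{C} ∪→ {C,G,T}; cost 1
[col 3] NW: children N:{T}, W:{C} ∪→ {C,T}; cost 1
[col 3] JNW: children J:{G}, NW:{C,T} ∪→ {C,G,T}; cost 1
[col 3] JNUW: children JNW:{C,G,T}, U:{A} ∪→ {A,C,G,T}; cost 1
[col 3] JNUWX: children JNUW:{A,C,G,T}, X:{A} ∩→ {A}; cost 0
[col 4] NW: children N:{G}, W:{C} ∪→ {C,G}; cost 1
[col 4] JNW: children J:{C}, NW:{C,G} ∩→ {C}; cost 0
[col 4] JNUW: children JNW:{C}, U:{A} ∪→ {A,C}; cost 1
[col 4] JNUWX: children JNUW:{A,C}, X:{T} ∪→ {A,C,T}; cost 1
[col 5] NW: children N:{A}, W:{T} ∪→ {A,T}; cost 1
[col 5] JNW: children J:{T}, NW:{A,T} ∩→ {T}; cost 0
[col 5] JNUW: children JNW:{T}, U:{C} ∪→ {C,T}; cost 1
[col 5] JNUWX: children JNUW:{C,T}, X:{T} ∩→ {T}; cost 0
[col 6] NW: children N:{A}, W:{C} ∪→ {A,C}; cost 1
[col 6] JNW: children J:{A}, NW:{A,C} ∩→ {A}; cost 0
[col 6] JNUW: children JNW:{A}, U:{C} ∪→ {A,C}; cost 1
[col 6] JNUWX: children JNUW:{A,C}, X:{G} ∪→ {A,C,G}; cost 1
[col 7] NW: children N:{C}, W:{A} ∪→ {A,C}; cost 1
[col 7] JNW: children J:{G}, NW:{A,C} ∪→ {A,C,G}; cost 1
[col 7] JNUW: children JNW:{A,C,G}, U:{T} ∪→ {A,C,G,T}; cost 1
[col 7] JNUWX: children JNUW:{A,C,G,T}, X:{T} ∩→ {T}; cost 0
per-site changes: [3, 3, 3, 3, 3, 2, 3, 3]; total = 23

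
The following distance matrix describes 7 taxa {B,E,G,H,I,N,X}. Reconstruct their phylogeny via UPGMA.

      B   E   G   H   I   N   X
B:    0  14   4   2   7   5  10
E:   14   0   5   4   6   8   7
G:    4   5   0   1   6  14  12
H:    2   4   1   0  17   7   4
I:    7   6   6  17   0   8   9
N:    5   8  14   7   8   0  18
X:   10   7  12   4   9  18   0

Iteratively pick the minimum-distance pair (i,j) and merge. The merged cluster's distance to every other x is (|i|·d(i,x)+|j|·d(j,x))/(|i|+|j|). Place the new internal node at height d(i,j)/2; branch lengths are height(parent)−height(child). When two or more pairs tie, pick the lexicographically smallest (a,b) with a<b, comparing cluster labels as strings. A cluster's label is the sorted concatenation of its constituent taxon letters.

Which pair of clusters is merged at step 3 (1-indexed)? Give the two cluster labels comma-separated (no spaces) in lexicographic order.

iteration 1: select G,H (d=1); attach at lengths (1/2, 1/2); label the merged cluster GH
  updated: d(B,GH)=3, d(E,GH)=9/2, d(GH,I)=23/2, d(GH,N)=21/2, d(GH,X)=8
iteration 2: select B,GH (d=3); attach at lengths (3/2, 1); label the merged cluster BGH
  updated: d(BGH,E)=23/3, d(BGH,I)=10, d(BGH,N)=26/3, d(BGH,X)=26/3
iteration 3: select E,I (d=6); attach at lengths (3, 3); label the merged cluster EI
  updated: d(BGH,EI)=53/6, d(EI,N)=8, d(EI,X)=8
iteration 4: select EI,N (d=8); attach at lengths (1, 4); label the merged cluster EIN
  updated: d(BGH,EIN)=79/9, d(EIN,X)=34/3
iteration 5: select BGH,X (d=26/3); attach at lengths (17/6, 13/3); label the merged cluster BGHX
  updated: d(BGHX,EIN)=113/12
iteration 6: select BGHX,EIN (d=113/12); attach at lengths (3/8, 17/24); label the merged cluster BEGHINX
final tree: (((B:3/2,(G:1/2,H:1/2):1):17/6,X:13/3):3/8,((E:3,I:3):1,N:4):17/24)
total length: 91/4

E,I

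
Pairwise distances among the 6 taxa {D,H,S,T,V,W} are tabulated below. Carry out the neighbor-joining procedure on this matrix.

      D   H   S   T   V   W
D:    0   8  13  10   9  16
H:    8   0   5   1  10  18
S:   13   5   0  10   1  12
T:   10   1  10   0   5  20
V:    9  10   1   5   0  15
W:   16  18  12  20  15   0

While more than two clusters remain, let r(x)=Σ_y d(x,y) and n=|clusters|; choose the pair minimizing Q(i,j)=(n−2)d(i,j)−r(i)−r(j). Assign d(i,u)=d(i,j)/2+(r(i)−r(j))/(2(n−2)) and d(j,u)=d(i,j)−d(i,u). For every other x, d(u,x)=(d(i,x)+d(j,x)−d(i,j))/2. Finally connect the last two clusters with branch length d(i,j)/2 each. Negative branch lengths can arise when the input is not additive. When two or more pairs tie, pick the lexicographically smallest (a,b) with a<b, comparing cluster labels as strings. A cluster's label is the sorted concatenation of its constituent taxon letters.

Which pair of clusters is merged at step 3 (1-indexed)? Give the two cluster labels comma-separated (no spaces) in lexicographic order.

1. join H+T (d=1, Q=-84) ⇒ HT; edges |H|=0, |T|=1
  updated: d(D,HT)=17/2, d(HT,S)=7, d(HT,V)=7, d(HT,W)=37/2
2. join D+HT (d=17/2, Q=-62) ⇒ DHT; edges |D|=31/6, |HT|=10/3
  updated: d(DHT,S)=23/4, d(DHT,V)=15/4, d(DHT,W)=13
3. join DHT+W (d=13, Q=-73/2) ⇒ DHTW; edges |DHT|=17/8, |W|=87/8
  updated: d(DHTW,S)=19/8, d(DHTW,V)=23/8
4. join DHTW+S (d=19/8, Q=-25/4) ⇒ DHSTW; edges |DHTW|=17/8, |S|=1/4
  updated: d(DHSTW,V)=3/4
5. join DHSTW+V (d=3/4) ⇒ DHSTVW; edges |DHSTW|=3/8, |V|=3/8
final tree: ((((D:31/6,(H:0,T:1):10/3):17/8,W:87/8):17/8,S:1/4):3/8,V:3/8)
total length: 205/8

DHT,W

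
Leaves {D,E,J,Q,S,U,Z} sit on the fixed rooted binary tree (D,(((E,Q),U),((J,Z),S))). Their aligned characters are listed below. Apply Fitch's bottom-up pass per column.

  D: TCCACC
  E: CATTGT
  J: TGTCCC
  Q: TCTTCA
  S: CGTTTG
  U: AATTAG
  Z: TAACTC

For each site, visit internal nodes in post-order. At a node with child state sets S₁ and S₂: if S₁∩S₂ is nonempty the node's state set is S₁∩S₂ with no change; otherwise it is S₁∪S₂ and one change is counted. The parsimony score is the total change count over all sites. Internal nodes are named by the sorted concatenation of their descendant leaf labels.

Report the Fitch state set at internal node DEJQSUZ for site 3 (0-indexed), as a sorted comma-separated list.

site 0, node EQ: E={C} ∪ Q={T} → {C,T} (+1)
site 0, node EQU: EQ={C,T} ∪ U={A} → {A,C,T} (+1)
site 0, node JZ: J={T} ∩ Z={T} → {T} (+0)
site 0, node JSZ: JZ={T} ∪ S={C} → {C,T} (+1)
site 0, node EJQSUZ: EQU={A,C,T} ∩ JSZ={C,T} → {C,T} (+0)
site 0, node DEJQSUZ: D={T} ∩ EJQSUZ={C,T} → {T} (+0)
site 1, node EQ: E={A} ∪ Q={C} → {A,C} (+1)
site 1, node EQU: EQ={A,C} ∩ U={A} → {A} (+0)
site 1, node JZ: J={G} ∪ Z={A} → {A,G} (+1)
site 1, node JSZ: JZ={A,G} ∩ S={G} → {G} (+0)
site 1, node EJQSUZ: EQU={A} ∪ JSZ={G} → {A,G} (+1)
site 1, node DEJQSUZ: D={C} ∪ EJQSUZ={A,G} → {A,C,G} (+1)
site 2, node EQ: E={T} ∩ Q={T} → {T} (+0)
site 2, node EQU: EQ={T} ∩ U={T} → {T} (+0)
site 2, node JZ: J={T} ∪ Z={A} → {A,T} (+1)
site 2, node JSZ: JZ={A,T} ∩ S={T} → {T} (+0)
site 2, node EJQSUZ: EQU={T} ∩ JSZ={T} → {T} (+0)
site 2, node DEJQSUZ: D={C} ∪ EJQSUZ={T} → {C,T} (+1)
site 3, node EQ: E={T} ∩ Q={T} → {T} (+0)
site 3, node EQU: EQ={T} ∩ U={T} → {T} (+0)
site 3, node JZ: J={C} ∩ Z={C} → {C} (+0)
site 3, node JSZ: JZ={C} ∪ S={T} → {C,T} (+1)
site 3, node EJQSUZ: EQU={T} ∩ JSZ={C,T} → {T} (+0)
site 3, node DEJQSUZ: D={A} ∪ EJQSUZ={T} → {A,T} (+1)
site 4, node EQ: E={G} ∪ Q={C} → {C,G} (+1)
site 4, node EQU: EQ={C,G} ∪ U={A} → {A,C,G} (+1)
site 4, node JZ: J={C} ∪ Z={T} → {C,T} (+1)
site 4, node JSZ: JZ={C,T} ∩ S={T} → {T} (+0)
site 4, node EJQSUZ: EQU={A,C,G} ∪ JSZ={T} → {A,C,G,T} (+1)
site 4, node DEJQSUZ: D={C} ∩ EJQSUZ={A,C,G,T} → {C} (+0)
site 5, node EQ: E={T} ∪ Q={A} → {A,T} (+1)
site 5, node EQU: EQ={A,T} ∪ U={G} → {A,G,T} (+1)
site 5, node JZ: J={C} ∩ Z={C} → {C} (+0)
site 5, node JSZ: JZ={C} ∪ S={G} → {C,G} (+1)
site 5, node EJQSUZ: EQU={A,G,T} ∩ JSZ={C,G} → {G} (+0)
site 5, node DEJQSUZ: D={C} ∪ EJQSUZ={G} → {C,G} (+1)
per-site changes: [3, 4, 2, 2, 4, 4]; total = 19

A,T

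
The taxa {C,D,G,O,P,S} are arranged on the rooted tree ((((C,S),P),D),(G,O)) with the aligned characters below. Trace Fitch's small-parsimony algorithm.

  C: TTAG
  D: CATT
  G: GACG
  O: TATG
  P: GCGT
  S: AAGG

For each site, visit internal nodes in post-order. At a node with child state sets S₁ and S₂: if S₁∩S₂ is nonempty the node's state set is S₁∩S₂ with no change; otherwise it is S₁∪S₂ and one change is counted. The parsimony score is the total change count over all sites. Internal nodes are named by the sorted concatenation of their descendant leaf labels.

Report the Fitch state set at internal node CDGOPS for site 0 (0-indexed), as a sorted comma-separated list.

CS@0: {T} ∪ {A} = {A,T} (union, +1)
CPS@0: {A,T} ∪ {G} = {A,G,T} (union, +1)
CDPS@0: {A,G,T} ∪ {C} = {A,C,G,T} (union, +1)
GO@0: {G} ∪ {T} = {G,T} (union, +1)
CDGOPS@0: {A,C,G,T} ∩ {G,T} = {G,T} (intersection, +0)
CS@1: {T} ∪ {A} = {A,T} (union, +1)
CPS@1: {A,T} ∪ {C} = {A,C,T} (union, +1)
CDPS@1: {A,C,T} ∩ {A} = {A} (intersection, +0)
GO@1: {A} ∩ {A} = {A} (intersection, +0)
CDGOPS@1: {A} ∩ {A} = {A} (intersection, +0)
CS@2: {A} ∪ {G} = {A,G} (union, +1)
CPS@2: {A,G} ∩ {G} = {G} (intersection, +0)
CDPS@2: {G} ∪ {T} = {G,T} (union, +1)
GO@2: {C} ∪ {T} = {C,T} (union, +1)
CDGOPS@2: {G,T} ∩ {C,T} = {T} (intersection, +0)
CS@3: {G} ∩ {G} = {G} (intersection, +0)
CPS@3: {G} ∪ {T} = {G,T} (union, +1)
CDPS@3: {G,T} ∩ {T} = {T} (intersection, +0)
GO@3: {G} ∩ {G} = {G} (intersection, +0)
CDGOPS@3: {T} ∪ {G} = {G,T} (union, +1)
per-site changes: [4, 2, 3, 2]; total = 11

G,T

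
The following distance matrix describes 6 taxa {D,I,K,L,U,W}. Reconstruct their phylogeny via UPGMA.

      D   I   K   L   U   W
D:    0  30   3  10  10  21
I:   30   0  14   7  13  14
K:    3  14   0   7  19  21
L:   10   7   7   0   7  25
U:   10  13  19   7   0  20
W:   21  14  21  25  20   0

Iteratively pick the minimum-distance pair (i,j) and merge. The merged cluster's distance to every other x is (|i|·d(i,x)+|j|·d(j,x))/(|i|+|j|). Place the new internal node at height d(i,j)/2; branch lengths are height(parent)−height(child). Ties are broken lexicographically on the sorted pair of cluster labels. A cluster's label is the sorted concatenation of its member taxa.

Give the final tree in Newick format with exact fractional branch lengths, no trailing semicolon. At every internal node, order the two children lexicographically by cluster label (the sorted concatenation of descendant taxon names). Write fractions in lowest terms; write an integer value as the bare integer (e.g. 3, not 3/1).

1. join D+K (d=3) ⇒ DK; edges |D|=3/2, |K|=3/2
  updated: d(DK,I)=22, d(DK,L)=17/2, d(DK,U)=29/2, d(DK,W)=21
2. join I+L (d=7) ⇒ IL; edges |I|=7/2, |L|=7/2
  updated: d(DK,IL)=61/4, d(IL,U)=10, d(IL,W)=39/2
3. join IL+U (d=10) ⇒ ILU; edges |IL|=3/2, |U|=5
  updated: d(DK,ILU)=15, d(ILU,W)=59/3
4. join DK+ILU (d=15) ⇒ DIKLU; edges |DK|=6, |ILU|=5/2
  updated: d(DIKLU,W)=101/5
5. join DIKLU+W (d=101/5) ⇒ DIKLUW; edges |DIKLU|=13/5, |W|=101/10
final tree: (((D:3/2,K:3/2):6,((I:7/2,L:7/2):3/2,U:5):5/2):13/5,W:101/10)
total length: 377/10

(((D:3/2,K:3/2):6,((I:7/2,L:7/2):3/2,U:5):5/2):13/5,W:101/10)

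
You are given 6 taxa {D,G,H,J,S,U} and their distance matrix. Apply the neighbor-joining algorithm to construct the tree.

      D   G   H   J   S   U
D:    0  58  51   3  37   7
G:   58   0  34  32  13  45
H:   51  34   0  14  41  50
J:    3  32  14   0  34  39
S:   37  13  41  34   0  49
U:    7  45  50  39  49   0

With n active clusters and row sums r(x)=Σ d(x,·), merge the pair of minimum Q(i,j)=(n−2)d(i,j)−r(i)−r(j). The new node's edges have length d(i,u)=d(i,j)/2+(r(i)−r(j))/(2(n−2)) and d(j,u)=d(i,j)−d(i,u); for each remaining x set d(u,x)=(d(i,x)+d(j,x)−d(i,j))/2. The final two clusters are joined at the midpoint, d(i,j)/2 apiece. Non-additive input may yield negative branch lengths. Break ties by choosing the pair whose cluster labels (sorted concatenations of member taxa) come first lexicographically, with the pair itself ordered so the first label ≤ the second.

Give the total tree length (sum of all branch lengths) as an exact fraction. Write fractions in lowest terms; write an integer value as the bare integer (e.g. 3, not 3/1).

1207/16

step 1: merge (D,U) at d=7, Q=-318; branch lengths D→-3/4, U→31/4; new cluster DU
  updated: d(DU,G)=48, d(DU,H)=47, d(DU,J)=35/2, d(DU,S)=79/2
step 2: merge (G,S) at d=13, Q=-431/2; branch lengths G→77/12, S→79/12; new cluster GS
  updated: d(DU,GS)=149/4, d(GS,H)=31, d(GS,J)=53/2
step 3: merge (DU,J) at d=35/2, Q=-499/4; branch lengths DU→315/16, J→-35/16; new cluster DJU
  updated: d(DJU,GS)=185/8, d(DJU,H)=87/4
step 4: merge (DJU,GS) at d=185/8, Q=-607/8; branch lengths DJU→111/16, GS→259/16; new cluster DGJSU
  updated: d(DGJSU,H)=237/16
step 5: merge (DGJSU,H) at d=237/16; branch lengths DGJSU→237/32, H→237/32; new cluster DGHJSU
final tree: ((((D:-3/4,U:31/4):315/16,J:-35/16):111/16,(G:77/12,S:79/12):259/16):237/32,H:237/32)
total length: 1207/16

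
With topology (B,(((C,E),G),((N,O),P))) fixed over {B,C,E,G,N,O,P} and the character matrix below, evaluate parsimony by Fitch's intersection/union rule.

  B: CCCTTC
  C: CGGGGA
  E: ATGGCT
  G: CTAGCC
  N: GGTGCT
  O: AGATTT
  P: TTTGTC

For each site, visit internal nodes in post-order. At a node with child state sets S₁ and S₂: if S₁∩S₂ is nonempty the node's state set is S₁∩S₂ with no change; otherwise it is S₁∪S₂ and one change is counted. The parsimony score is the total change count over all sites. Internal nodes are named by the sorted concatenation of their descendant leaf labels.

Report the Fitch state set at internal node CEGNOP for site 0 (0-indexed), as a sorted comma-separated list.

[col 0] CE: children C:{C}, E:{A} ∪→ {A,C}; cost 1
[col 0] CEG: children CE:{A,C}, G:{C} ∩→ {C}; cost 0
[col 0] NO: children N:{G}, O:{A} ∪→ {A,G}; cost 1
[col 0] NOP: children NO:{A,G}, P:{T} ∪→ {A,G,T}; cost 1
[col 0] CEGNOP: children CEG:{C}, NOP:{A,G,T} ∪→ {A,C,G,T}; cost 1
[col 0] BCEGNOP: children B:{C}, CEGNOP:{A,C,G,T} ∩→ {C}; cost 0
[col 1] CE: children C:{G}, E:{T} ∪→ {G,T}; cost 1
[col 1] CEG: children CE:{G,T}, G:{T} ∩→ {T}; cost 0
[col 1] NO: children N:{G}, O:{G} ∩→ {G}; cost 0
[col 1] NOP: children NO:{G}, P:{T} ∪→ {G,T}; cost 1
[col 1] CEGNOP: children CEG:{T}, NOP:{G,T} ∩→ {T}; cost 0
[col 1] BCEGNOP: children B:{C}, CEGNOP:{T} ∪→ {C,T}; cost 1
[col 2] CE: children C:{G}, E:{G} ∩→ {G}; cost 0
[col 2] CEG: children CE:{G}, G:{A} ∪→ {A,G}; cost 1
[col 2] NO: children N:{T}, O:{A} ∪→ {A,T}; cost 1
[col 2] NOP: children NO:{A,T}, P:{T} ∩→ {T}; cost 0
[col 2] CEGNOP: children CEG:{A,G}, NOP:{T} ∪→ {A,G,T}; cost 1
[col 2] BCEGNOP: children B:{C}, CEGNOP:{A,G,T} ∪→ {A,C,G,T}; cost 1
[col 3] CE: children C:{G}, E:{G} ∩→ {G}; cost 0
[col 3] CEG: children CE:{G}, G:{G} ∩→ {G}; cost 0
[col 3] NO: children N:{G}, O:{T} ∪→ {G,T}; cost 1
[col 3] NOP: children NO:{G,T}, P:{G} ∩→ {G}; cost 0
[col 3] CEGNOP: children CEG:{G}, NOP:{G} ∩→ {G}; cost 0
[col 3] BCEGNOP: children B:{T}, CEGNOP:{G} ∪→ {G,T}; cost 1
[col 4] CE: children C:{G}, E:{C} ∪→ {C,G}; cost 1
[col 4] CEG: children CE:{C,G}, G:{C} ∩→ {C}; cost 0
[col 4] NO: children N:{C}, O:{T} ∪→ {C,T}; cost 1
[col 4] NOP: children NO:{C,T}, P:{T} ∩→ {T}; cost 0
[col 4] CEGNOP: children CEG:{C}, NOP:{T} ∪→ {C,T}; cost 1
[col 4] BCEGNOP: children B:{T}, CEGNOP:{C,T} ∩→ {T}; cost 0
[col 5] CE: children C:{A}, E:{T} ∪→ {A,T}; cost 1
[col 5] CEG: children CE:{A,T}, G:{C} ∪→ {A,C,T}; cost 1
[col 5] NO: children N:{T}, O:{T} ∩→ {T}; cost 0
[col 5] NOP: children NO:{T}, P:{C} ∪→ {C,T}; cost 1
[col 5] CEGNOP: children CEG:{A,C,T}, NOP:{C,T} ∩→ {C,T}; cost 0
[col 5] BCEGNOP: children B:{C}, CEGNOP:{C,T} ∩→ {C}; cost 0
per-site changes: [4, 3, 4, 2, 3, 3]; total = 19

A,C,G,T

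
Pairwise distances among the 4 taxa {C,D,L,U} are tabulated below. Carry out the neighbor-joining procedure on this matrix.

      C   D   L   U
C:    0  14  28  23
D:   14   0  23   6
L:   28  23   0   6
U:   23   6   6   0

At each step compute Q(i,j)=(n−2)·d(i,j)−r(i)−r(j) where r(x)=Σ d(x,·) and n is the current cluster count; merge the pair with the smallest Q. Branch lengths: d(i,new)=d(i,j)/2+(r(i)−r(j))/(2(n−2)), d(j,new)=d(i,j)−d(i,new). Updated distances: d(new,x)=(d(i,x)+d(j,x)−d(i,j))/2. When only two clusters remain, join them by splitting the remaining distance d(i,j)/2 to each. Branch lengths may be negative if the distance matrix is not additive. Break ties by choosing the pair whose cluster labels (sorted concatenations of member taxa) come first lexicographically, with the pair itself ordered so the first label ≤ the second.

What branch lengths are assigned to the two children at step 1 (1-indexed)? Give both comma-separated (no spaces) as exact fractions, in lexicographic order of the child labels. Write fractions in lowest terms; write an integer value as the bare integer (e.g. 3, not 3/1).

25/2,3/2

iteration 1: select C,D (d=14, Q=-80); attach at lengths (25/2, 3/2); label the merged cluster CD
  updated: d(CD,L)=37/2, d(CD,U)=15/2
iteration 2: select CD,L (d=37/2, Q=-32); attach at lengths (10, 17/2); label the merged cluster CDL
  updated: d(CDL,U)=-5/2
iteration 3: select CDL,U (d=-5/2); attach at lengths (-5/4, -5/4); label the merged cluster CDLU
final tree: (((C:25/2,D:3/2):10,L:17/2):-5/4,U:-5/4)
total length: 30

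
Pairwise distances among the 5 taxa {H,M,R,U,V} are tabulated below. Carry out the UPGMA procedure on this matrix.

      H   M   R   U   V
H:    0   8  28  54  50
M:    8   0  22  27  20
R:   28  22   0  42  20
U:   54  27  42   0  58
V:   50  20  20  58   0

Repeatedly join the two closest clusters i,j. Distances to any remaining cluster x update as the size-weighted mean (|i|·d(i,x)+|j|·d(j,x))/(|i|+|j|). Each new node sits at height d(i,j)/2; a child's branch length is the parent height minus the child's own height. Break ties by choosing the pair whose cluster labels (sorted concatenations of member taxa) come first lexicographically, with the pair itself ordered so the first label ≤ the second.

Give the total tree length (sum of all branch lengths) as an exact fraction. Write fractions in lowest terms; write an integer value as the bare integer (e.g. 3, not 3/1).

297/4

1. join H+M (d=8) ⇒ HM; edges |H|=4, |M|=4
  updated: d(HM,R)=25, d(HM,U)=81/2, d(HM,V)=35
2. join R+V (d=20) ⇒ RV; edges |R|=10, |V|=10
  updated: d(HM,RV)=30, d(RV,U)=50
3. join HM+RV (d=30) ⇒ HMRV; edges |HM|=11, |RV|=5
  updated: d(HMRV,U)=181/4
4. join HMRV+U (d=181/4) ⇒ HMRUV; edges |HMRV|=61/8, |U|=181/8
final tree: (((H:4,M:4):11,(R:10,V:10):5):61/8,U:181/8)
total length: 297/4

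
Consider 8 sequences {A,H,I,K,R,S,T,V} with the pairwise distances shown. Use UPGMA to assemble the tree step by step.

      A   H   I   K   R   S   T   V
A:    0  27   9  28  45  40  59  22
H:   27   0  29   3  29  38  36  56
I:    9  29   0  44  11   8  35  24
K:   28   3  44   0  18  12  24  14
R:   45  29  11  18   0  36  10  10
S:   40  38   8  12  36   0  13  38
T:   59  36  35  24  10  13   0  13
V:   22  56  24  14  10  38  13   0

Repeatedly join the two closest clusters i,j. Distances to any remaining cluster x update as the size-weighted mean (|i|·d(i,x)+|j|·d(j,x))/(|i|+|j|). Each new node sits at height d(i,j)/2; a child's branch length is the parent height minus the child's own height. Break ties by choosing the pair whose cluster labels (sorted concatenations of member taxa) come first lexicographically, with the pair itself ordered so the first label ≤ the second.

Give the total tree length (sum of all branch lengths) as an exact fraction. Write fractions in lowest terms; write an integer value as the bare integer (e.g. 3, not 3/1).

step 1: merge (H,K) at d=3; branch lengths H→3/2, K→3/2; new cluster HK
  updated: d(A,HK)=55/2, d(HK,I)=73/2, d(HK,R)=47/2, d(HK,S)=25, d(HK,T)=30, d(HK,V)=35
step 2: merge (I,S) at d=8; branch lengths I→4, S→4; new cluster IS
  updated: d(A,IS)=49/2, d(HK,IS)=123/4, d(IS,R)=47/2, d(IS,T)=24, d(IS,V)=31
step 3: merge (R,T) at d=10; branch lengths R→5, T→5; new cluster RT
  updated: d(A,RT)=52, d(HK,RT)=107/4, d(IS,RT)=95/4, d(RT,V)=23/2
step 4: merge (RT,V) at d=23/2; branch lengths RT→3/4, V→23/4; new cluster RTV
  updated: d(A,RTV)=42, d(HK,RTV)=59/2, d(IS,RTV)=157/6
step 5: merge (A,IS) at d=49/2; branch lengths A→49/4, IS→33/4; new cluster AIS
  updated: d(AIS,HK)=89/3, d(AIS,RTV)=283/9
step 6: merge (HK,RTV) at d=59/2; branch lengths HK→53/4, RTV→9; new cluster HKRTV
  updated: d(AIS,HKRTV)=461/15
step 7: merge (AIS,HKRTV) at d=461/15; branch lengths AIS→187/60, HKRTV→37/60; new cluster AHIKRSTV
final tree: ((A:49/4,(I:4,S:4):33/4):187/60,((H:3/2,K:3/2):53/4,((R:5,T:5):3/4,V:23/4):9):37/60)
total length: 4439/60

4439/60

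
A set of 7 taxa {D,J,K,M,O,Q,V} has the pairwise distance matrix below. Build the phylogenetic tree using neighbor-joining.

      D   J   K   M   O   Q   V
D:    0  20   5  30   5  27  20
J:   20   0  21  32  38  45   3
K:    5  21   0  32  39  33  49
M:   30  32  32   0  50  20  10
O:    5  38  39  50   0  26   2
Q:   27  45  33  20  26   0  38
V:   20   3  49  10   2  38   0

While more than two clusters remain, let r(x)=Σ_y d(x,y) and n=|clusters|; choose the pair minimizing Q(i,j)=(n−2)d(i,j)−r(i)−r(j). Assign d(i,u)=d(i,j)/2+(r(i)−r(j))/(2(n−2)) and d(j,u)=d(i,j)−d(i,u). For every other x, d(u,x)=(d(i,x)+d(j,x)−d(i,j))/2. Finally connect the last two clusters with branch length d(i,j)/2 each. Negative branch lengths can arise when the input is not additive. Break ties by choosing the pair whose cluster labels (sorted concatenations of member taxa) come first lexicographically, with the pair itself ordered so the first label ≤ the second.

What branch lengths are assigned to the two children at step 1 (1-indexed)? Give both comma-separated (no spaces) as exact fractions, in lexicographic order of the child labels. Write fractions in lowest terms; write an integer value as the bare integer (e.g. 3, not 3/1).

step 1: merge (O,V) at d=2, Q=-272; branch lengths O→24/5, V→-14/5; new cluster OV
  updated: d(D,OV)=23/2, d(J,OV)=39/2, d(K,OV)=43, d(M,OV)=29, d(OV,Q)=31
step 2: merge (M,Q) at d=20, Q=-219; branch lengths M→67/8, Q→93/8; new cluster MQ
  updated: d(D,MQ)=37/2, d(J,MQ)=57/2, d(K,MQ)=45/2, d(MQ,OV)=20
step 3: merge (D,K) at d=5, Q=-263/2; branch lengths D→-43/12, K→103/12; new cluster DK
  updated: d(DK,J)=18, d(DK,MQ)=18, d(DK,OV)=99/4
step 4: merge (DK,MQ) at d=18, Q=-365/4; branch lengths DK→121/16, MQ→167/16; new cluster DKMQ
  updated: d(DKMQ,J)=57/4, d(DKMQ,OV)=107/8
step 5: merge (DKMQ,J) at d=57/4, Q=-377/8; branch lengths DKMQ→65/16, J→163/16; new cluster DJKMQ
  updated: d(DJKMQ,OV)=149/16
step 6: merge (DJKMQ,OV) at d=149/16; branch lengths DJKMQ→149/32, OV→149/32; new cluster DJKMOQV
final tree: ((((D:-43/12,K:103/12):121/16,(M:67/8,Q:93/8):167/16):65/16,J:163/16):149/32,(O:24/5,V:-14/5):149/32)
total length: 1097/16

24/5,-14/5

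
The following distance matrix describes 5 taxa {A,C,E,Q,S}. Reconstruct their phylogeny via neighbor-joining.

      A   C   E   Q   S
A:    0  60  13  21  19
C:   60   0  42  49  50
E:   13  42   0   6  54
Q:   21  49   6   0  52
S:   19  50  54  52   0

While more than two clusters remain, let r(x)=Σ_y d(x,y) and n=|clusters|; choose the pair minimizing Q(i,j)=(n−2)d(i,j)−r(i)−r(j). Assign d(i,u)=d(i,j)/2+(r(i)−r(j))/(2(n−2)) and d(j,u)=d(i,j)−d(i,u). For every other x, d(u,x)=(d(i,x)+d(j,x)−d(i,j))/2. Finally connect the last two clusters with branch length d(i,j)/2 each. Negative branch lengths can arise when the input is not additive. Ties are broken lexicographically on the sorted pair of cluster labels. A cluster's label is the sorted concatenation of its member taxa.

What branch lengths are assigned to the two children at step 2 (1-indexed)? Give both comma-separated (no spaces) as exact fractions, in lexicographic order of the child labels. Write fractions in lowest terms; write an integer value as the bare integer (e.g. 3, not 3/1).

1. join A+S (d=19, Q=-231) ⇒ AS; edges |A|=-5/6, |S|=119/6
  updated: d(AS,C)=91/2, d(AS,E)=24, d(AS,Q)=27
2. join AS+C (d=91/2, Q=-142) ⇒ ACS; edges |AS|=51/4, |C|=131/4
  updated: d(ACS,E)=41/4, d(ACS,Q)=61/4
3. join ACS+E (d=41/4, Q=-63/2) ⇒ ACES; edges |ACS|=39/4, |E|=1/2
  updated: d(ACES,Q)=11/2
4. join ACES+Q (d=11/2) ⇒ ACEQS; edges |ACES|=11/4, |Q|=11/4
final tree: ((((A:-5/6,S:119/6):51/4,C:131/4):39/4,E:1/2):11/4,Q:11/4)
total length: 321/4

51/4,131/4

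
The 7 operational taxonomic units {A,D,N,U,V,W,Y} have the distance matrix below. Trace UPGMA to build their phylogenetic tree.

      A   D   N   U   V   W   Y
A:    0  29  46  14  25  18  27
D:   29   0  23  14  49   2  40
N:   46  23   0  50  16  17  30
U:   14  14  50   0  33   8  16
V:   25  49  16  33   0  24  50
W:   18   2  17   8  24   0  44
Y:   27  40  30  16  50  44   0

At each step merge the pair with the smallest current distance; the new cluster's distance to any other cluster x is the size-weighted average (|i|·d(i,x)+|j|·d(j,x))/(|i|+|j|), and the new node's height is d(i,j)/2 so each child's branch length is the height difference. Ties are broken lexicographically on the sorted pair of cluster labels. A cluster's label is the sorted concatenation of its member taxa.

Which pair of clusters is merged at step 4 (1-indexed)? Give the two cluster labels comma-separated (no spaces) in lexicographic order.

A,DUW

iteration 1: select D,W (d=2); attach at lengths (1, 1); label the merged cluster DW
  updated: d(A,DW)=47/2, d(DW,N)=20, d(DW,U)=11, d(DW,V)=73/2, d(DW,Y)=42
iteration 2: select DW,U (d=11); attach at lengths (9/2, 11/2); label the merged cluster DUW
  updated: d(A,DUW)=61/3, d(DUW,N)=30, d(DUW,V)=106/3, d(DUW,Y)=100/3
iteration 3: select N,V (d=16); attach at lengths (8, 8); label the merged cluster NV
  updated: d(A,NV)=71/2, d(DUW,NV)=98/3, d(NV,Y)=40
iteration 4: select A,DUW (d=61/3); attach at lengths (61/6, 14/3); label the merged cluster ADUW
  updated: d(ADUW,NV)=267/8, d(ADUW,Y)=127/4
iteration 5: select ADUW,Y (d=127/4); attach at lengths (137/24, 127/8); label the merged cluster ADUWY
  updated: d(ADUWY,NV)=347/10
iteration 6: select ADUWY,NV (d=347/10); attach at lengths (59/40, 187/20); label the merged cluster ADNUVWY
final tree: (((A:61/6,((D:1,W:1):9/2,U:11/2):14/3):137/24,Y:127/8):59/40,(N:8,V:8):187/20)
total length: 9029/120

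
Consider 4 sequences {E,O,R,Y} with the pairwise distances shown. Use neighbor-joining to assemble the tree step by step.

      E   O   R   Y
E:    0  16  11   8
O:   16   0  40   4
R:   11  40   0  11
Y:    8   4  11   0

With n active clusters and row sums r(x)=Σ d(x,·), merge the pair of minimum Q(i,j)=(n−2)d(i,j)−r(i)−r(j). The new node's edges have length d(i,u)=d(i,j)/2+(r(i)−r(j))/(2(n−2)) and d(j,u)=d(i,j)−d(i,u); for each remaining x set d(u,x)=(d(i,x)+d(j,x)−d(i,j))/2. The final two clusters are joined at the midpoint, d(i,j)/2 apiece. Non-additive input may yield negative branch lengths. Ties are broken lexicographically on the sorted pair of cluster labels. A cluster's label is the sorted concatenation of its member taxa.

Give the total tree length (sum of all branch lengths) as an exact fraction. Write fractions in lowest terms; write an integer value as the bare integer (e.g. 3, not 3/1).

step 1: merge (E,R) at d=11, Q=-75; branch lengths E→-5/4, R→49/4; new cluster ER
  updated: d(ER,O)=45/2, d(ER,Y)=4
step 2: merge (ER,O) at d=45/2, Q=-61/2; branch lengths ER→45/4, O→45/4; new cluster EOR
  updated: d(EOR,Y)=-29/4
step 3: merge (EOR,Y) at d=-29/4; branch lengths EOR→-29/8, Y→-29/8; new cluster EORY
final tree: (((E:-5/4,R:49/4):45/4,O:45/4):-29/8,Y:-29/8)
total length: 105/4

105/4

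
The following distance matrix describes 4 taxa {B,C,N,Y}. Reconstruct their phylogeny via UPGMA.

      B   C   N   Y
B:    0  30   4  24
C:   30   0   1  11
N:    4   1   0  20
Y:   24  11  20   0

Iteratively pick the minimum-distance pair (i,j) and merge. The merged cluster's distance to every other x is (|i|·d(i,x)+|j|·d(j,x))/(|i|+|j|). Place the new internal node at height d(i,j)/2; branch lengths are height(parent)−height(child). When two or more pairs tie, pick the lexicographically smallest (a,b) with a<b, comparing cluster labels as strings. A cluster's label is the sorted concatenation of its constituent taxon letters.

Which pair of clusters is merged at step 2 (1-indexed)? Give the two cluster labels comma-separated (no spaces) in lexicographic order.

CN,Y

step 1: merge (C,N) at d=1; branch lengths C→1/2, N→1/2; new cluster CN
  updated: d(B,CN)=17, d(CN,Y)=31/2
step 2: merge (CN,Y) at d=31/2; branch lengths CN→29/4, Y→31/4; new cluster CNY
  updated: d(B,CNY)=58/3
step 3: merge (B,CNY) at d=58/3; branch lengths B→29/3, CNY→23/12; new cluster BCNY
final tree: (B:29/3,((C:1/2,N:1/2):29/4,Y:31/4):23/12)
total length: 331/12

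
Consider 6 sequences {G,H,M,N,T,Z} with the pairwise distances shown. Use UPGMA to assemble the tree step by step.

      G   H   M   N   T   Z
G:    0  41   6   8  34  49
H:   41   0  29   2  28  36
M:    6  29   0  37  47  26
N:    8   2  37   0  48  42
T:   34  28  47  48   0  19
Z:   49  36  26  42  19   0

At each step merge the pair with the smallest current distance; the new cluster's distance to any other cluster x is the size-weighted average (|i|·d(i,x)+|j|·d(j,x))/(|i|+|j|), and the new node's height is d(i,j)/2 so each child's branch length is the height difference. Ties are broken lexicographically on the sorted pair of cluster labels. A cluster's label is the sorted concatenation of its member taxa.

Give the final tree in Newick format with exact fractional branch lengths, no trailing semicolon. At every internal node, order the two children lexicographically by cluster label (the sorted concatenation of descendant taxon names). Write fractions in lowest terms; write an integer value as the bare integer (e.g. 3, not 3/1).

iteration 1: select H,N (d=2); attach at lengths (1, 1); label the merged cluster HN
  updated: d(G,HN)=49/2, d(HN,M)=33, d(HN,T)=38, d(HN,Z)=39
iteration 2: select G,M (d=6); attach at lengths (3, 3); label the merged cluster GM
  updated: d(GM,HN)=115/4, d(GM,T)=81/2, d(GM,Z)=75/2
iteration 3: select T,Z (d=19); attach at lengths (19/2, 19/2); label the merged cluster TZ
  updated: d(GM,TZ)=39, d(HN,TZ)=77/2
iteration 4: select GM,HN (d=115/4); attach at lengths (91/8, 107/8); label the merged cluster GHMN
  updated: d(GHMN,TZ)=155/4
iteration 5: select GHMN,TZ (d=155/4); attach at lengths (5, 79/8); label the merged cluster GHMNTZ
final tree: (((G:3,M:3):91/8,(H:1,N:1):107/8):5,(T:19/2,Z:19/2):79/8)
total length: 533/8

(((G:3,M:3):91/8,(H:1,N:1):107/8):5,(T:19/2,Z:19/2):79/8)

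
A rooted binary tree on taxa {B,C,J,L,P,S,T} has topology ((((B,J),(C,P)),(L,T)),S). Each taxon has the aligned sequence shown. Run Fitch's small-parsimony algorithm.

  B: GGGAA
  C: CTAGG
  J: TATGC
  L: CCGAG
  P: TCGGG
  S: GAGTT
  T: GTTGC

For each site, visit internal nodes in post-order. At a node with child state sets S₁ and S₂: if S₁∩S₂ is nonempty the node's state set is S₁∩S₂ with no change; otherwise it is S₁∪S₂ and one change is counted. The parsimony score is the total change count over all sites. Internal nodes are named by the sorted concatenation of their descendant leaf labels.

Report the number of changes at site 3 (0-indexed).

[col 0] BJ: children B:{G}, J:{T} ∪→ {G,T}; cost 1
[col 0] CP: children C:{C}, P:{T} ∪→ {C,T}; cost 1
[col 0] BCJP: children BJ:{G,T}, CP:{C,T} ∩→ {T}; cost 0
[col 0] LT: children L:{C}, T:{G} ∪→ {C,G}; cost 1
[col 0] BCJLPT: children BCJP:{T}, LT:{C,G} ∪→ {C,G,T}; cost 1
[col 0] BCJLPST: children BCJLPT:{C,G,T}, S:{G} ∩→ {G}; cost 0
[col 1] BJ: children B:{G}, J:{A} ∪→ {A,G}; cost 1
[col 1] CP: children C:{T}, P:{C} ∪→ {C,T}; cost 1
[col 1] BCJP: children BJ:{A,G}, CP:{C,T} ∪→ {A,C,G,T}; cost 1
[col 1] LT: children L:{C}, T:{T} ∪→ {C,T}; cost 1
[col 1] BCJLPT: children BCJP:{A,C,G,T}, LT:{C,T} ∩→ {C,T}; cost 0
[col 1] BCJLPST: children BCJLPT:{C,T}, S:{A} ∪→ {A,C,T}; cost 1
[col 2] BJ: children B:{G}, J:{T} ∪→ {G,T}; cost 1
[col 2] CP: children C:{A}, P:{G} ∪→ {A,G}; cost 1
[col 2] BCJP: children BJ:{G,T}, CP:{A,G} ∩→ {G}; cost 0
[col 2] LT: children L:{G}, T:{T} ∪→ {G,T}; cost 1
[col 2] BCJLPT: children BCJP:{G}, LT:{G,T} ∩→ {G}; cost 0
[col 2] BCJLPST: children BCJLPT:{G}, S:{G} ∩→ {G}; cost 0
[col 3] BJ: children B:{A}, J:{G} ∪→ {A,G}; cost 1
[col 3] CP: children C:{G}, P:{G} ∩→ {G}; cost 0
[col 3] BCJP: children BJ:{A,G}, CP:{G} ∩→ {G}; cost 0
[col 3] LT: children L:{A}, T:{G} ∪→ {A,G}; cost 1
[col 3] BCJLPT: children BCJP:{G}, LT:{A,G} ∩→ {G}; cost 0
[col 3] BCJLPST: children BCJLPT:{G}, S:{T} ∪→ {G,T}; cost 1
[col 4] BJ: children B:{A}, J:{C} ∪→ {A,C}; cost 1
[col 4] CP: children C:{G}, P:{G} ∩→ {G}; cost 0
[col 4] BCJP: children BJ:{A,C}, CP:{G} ∪→ {A,C,G}; cost 1
[col 4] LT: children L:{G}, T:{C} ∪→ {C,G}; cost 1
[col 4] BCJLPT: children BCJP:{A,C,G}, LT:{C,G} ∩→ {C,G}; cost 0
[col 4] BCJLPST: children BCJLPT:{C,G}, S:{T} ∪→ {C,G,T}; cost 1
per-site changes: [4, 5, 3, 3, 4]; total = 19

3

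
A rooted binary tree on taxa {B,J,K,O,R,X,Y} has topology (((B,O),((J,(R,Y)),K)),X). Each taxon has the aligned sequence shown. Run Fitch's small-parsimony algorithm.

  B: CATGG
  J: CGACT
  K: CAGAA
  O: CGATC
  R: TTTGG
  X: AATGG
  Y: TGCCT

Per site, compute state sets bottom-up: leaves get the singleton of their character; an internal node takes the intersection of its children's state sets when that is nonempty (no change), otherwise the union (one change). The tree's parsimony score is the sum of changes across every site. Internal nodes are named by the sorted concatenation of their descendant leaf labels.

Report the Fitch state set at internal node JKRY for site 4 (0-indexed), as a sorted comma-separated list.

A,T

[col 0] BO: children B:{C}, O:{C} ∩→ {C}; cost 0
[col 0] RY: children R:{T}, Y:{T} ∩→ {T}; cost 0
[col 0] JRY: children J:{C}, RY:{T} ∪→ {C,T}; cost 1
[col 0] JKRY: children JRY:{C,T}, K:{C} ∩→ {C}; cost 0
[col 0] BJKORY: children BO:{C}, JKRY:{C} ∩→ {C}; cost 0
[col 0] BJKORXY: children BJKORY:{C}, X:{A} ∪→ {A,C}; cost 1
[col 1] BO: children B:{A}, O:{G} ∪→ {A,G}; cost 1
[col 1] RY: children R:{T}, Y:{G} ∪→ {G,T}; cost 1
[col 1] JRY: children J:{G}, RY:{G,T} ∩→ {G}; cost 0
[col 1] JKRY: children JRY:{G}, K:{A} ∪→ {A,G}; cost 1
[col 1] BJKORY: children BO:{A,G}, JKRY:{A,G} ∩→ {A,G}; cost 0
[col 1] BJKORXY: children BJKORY:{A,G}, X:{A} ∩→ {A}; cost 0
[col 2] BO: children B:{T}, O:{A} ∪→ {A,T}; cost 1
[col 2] RY: children R:{T}, Y:{C} ∪→ {C,T}; cost 1
[col 2] JRY: children J:{A}, RY:{C,T} ∪→ {A,C,T}; cost 1
[col 2] JKRY: children JRY:{A,C,T}, K:{G} ∪→ {A,C,G,T}; cost 1
[col 2] BJKORY: children BO:{A,T}, JKRY:{A,C,G,T} ∩→ {A,T}; cost 0
[col 2] BJKORXY: children BJKORY:{A,T}, X:{T} ∩→ {T}; cost 0
[col 3] BO: children B:{G}, O:{T} ∪→ {G,T}; cost 1
[col 3] RY: children R:{G}, Y:{C} ∪→ {C,G}; cost 1
[col 3] JRY: children J:{C}, RY:{C,G} ∩→ {C}; cost 0
[col 3] JKRY: children JRY:{C}, K:{A} ∪→ {A,C}; cost 1
[col 3] BJKORY: children BO:{G,T}, JKRY:{A,C} ∪→ {A,C,G,T}; cost 1
[col 3] BJKORXY: children BJKORY:{A,C,G,T}, X:{G} ∩→ {G}; cost 0
[col 4] BO: children B:{G}, O:{C} ∪→ {C,G}; cost 1
[col 4] RY: children R:{G}, Y:{T} ∪→ {G,T}; cost 1
[col 4] JRY: children J:{T}, RY:{G,T} ∩→ {T}; cost 0
[col 4] JKRY: children JRY:{T}, K:{A} ∪→ {A,T}; cost 1
[col 4] BJKORY: children BO:{C,G}, JKRY:{A,T} ∪→ {A,C,G,T}; cost 1
[col 4] BJKORXY: children BJKORY:{A,C,G,T}, X:{G} ∩→ {G}; cost 0
per-site changes: [2, 3, 4, 4, 4]; total = 17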